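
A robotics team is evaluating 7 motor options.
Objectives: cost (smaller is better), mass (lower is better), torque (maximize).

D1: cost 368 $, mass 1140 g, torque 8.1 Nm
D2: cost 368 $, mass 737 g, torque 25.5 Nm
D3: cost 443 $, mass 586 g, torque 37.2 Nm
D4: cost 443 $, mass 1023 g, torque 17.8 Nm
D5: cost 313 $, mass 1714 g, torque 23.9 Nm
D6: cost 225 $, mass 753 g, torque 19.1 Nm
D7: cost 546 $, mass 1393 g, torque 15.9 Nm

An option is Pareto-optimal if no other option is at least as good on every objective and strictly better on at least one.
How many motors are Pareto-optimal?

D1: dominated by D2 (cost 368≤368, mass 737≤1140, torque 25.5≥8.1).
D2: not dominated.
D3: not dominated (best mass).
D4: dominated by D2 (cost 368≤443, mass 737≤1023, torque 25.5≥17.8).
D5: not dominated.
D6: not dominated (best cost).
D7: dominated by D2 (cost 368≤546, mass 737≤1393, torque 25.5≥15.9).
Pareto-optimal: D2, D3, D5, D6 → 4.

4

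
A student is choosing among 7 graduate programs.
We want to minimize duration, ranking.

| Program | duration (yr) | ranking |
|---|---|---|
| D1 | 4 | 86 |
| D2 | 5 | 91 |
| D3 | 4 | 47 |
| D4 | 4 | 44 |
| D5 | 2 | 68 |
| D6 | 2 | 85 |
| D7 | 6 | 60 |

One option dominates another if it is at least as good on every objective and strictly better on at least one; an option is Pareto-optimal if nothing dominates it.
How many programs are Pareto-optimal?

D1: dominated by D3 (duration 4≤4, ranking 47≤86).
D2: dominated by D1 (duration 4≤5, ranking 86≤91).
D3: dominated by D4 (duration 4≤4, ranking 44≤47).
D4: not dominated (best ranking).
D5: not dominated.
D6: dominated by D5 (duration 2≤2, ranking 68≤85).
D7: dominated by D3 (duration 4≤6, ranking 47≤60).
Pareto-optimal: D4, D5 → 2.

2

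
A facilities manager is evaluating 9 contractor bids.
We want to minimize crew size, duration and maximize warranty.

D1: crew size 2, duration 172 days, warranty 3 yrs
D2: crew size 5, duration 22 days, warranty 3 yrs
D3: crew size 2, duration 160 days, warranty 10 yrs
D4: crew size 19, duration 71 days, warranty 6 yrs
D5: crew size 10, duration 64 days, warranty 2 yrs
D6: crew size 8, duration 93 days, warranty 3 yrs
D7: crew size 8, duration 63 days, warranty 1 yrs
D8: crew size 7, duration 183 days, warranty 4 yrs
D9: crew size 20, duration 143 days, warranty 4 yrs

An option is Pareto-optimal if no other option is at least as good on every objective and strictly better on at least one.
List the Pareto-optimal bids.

D1: dominated by D3 (crew size 2≤2, duration 160≤172, warranty 10≥3).
D2: not dominated (best duration).
D3: not dominated (best warranty).
D4: not dominated.
D5: dominated by D2 (crew size 5≤10, duration 22≤64, warranty 3≥2).
D6: dominated by D2 (crew size 5≤8, duration 22≤93, warranty 3≥3).
D7: dominated by D2 (crew size 5≤8, duration 22≤63, warranty 3≥1).
D8: dominated by D3 (crew size 2≤7, duration 160≤183, warranty 10≥4).
D9: dominated by D4 (crew size 19≤20, duration 71≤143, warranty 6≥4).

D2, D3, D4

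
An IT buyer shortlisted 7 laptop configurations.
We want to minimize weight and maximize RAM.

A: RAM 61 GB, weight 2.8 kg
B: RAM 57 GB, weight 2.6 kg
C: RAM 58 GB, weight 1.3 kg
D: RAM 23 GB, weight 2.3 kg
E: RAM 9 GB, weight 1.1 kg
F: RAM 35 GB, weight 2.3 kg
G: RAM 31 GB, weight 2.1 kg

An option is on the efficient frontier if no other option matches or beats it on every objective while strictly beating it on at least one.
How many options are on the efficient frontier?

A: not dominated (best RAM).
B: dominated by C (RAM 58≥57, weight 1.3≤2.6).
C: not dominated.
D: dominated by C (RAM 58≥23, weight 1.3≤2.3).
E: not dominated (best weight).
F: dominated by C (RAM 58≥35, weight 1.3≤2.3).
G: dominated by C (RAM 58≥31, weight 1.3≤2.1).
Pareto-optimal: A, C, E → 3.

3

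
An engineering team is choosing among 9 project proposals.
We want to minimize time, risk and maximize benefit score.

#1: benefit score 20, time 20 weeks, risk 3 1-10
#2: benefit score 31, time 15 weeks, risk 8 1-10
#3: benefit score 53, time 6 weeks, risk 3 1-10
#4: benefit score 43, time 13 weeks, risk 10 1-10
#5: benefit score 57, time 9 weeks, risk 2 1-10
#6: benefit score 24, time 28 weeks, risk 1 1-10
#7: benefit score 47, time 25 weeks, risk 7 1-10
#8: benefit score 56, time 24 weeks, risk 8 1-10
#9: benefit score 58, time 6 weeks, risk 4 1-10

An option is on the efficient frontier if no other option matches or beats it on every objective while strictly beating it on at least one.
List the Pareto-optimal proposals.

#3, #5, #6, #9

#1: dominated by #3 (benefit score 53≥20, time 6≤20, risk 3≤3).
#2: dominated by #3 (benefit score 53≥31, time 6≤15, risk 3≤8).
#3: not dominated.
#4: dominated by #3 (benefit score 53≥43, time 6≤13, risk 3≤10).
#5: not dominated.
#6: not dominated (best risk).
#7: dominated by #3 (benefit score 53≥47, time 6≤25, risk 3≤7).
#8: dominated by #5 (benefit score 57≥56, time 9≤24, risk 2≤8).
#9: not dominated (best benefit score).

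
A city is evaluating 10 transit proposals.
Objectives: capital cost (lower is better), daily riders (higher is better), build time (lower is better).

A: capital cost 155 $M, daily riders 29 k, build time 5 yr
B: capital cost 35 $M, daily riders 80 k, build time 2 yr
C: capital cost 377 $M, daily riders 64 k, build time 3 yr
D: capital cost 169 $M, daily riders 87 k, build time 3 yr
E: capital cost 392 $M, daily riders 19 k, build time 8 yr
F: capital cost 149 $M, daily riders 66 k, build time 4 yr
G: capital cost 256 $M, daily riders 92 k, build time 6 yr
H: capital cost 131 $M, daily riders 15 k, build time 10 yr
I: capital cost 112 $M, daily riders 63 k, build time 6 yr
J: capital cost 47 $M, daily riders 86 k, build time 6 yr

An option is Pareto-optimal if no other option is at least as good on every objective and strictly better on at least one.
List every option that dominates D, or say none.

none

A: worse on daily riders (29 vs 87).
B: worse on daily riders (80 vs 87).
C: worse on capital cost (377 vs 169).
E: worse on capital cost (392 vs 169).
F: worse on daily riders (66 vs 87).
G: worse on capital cost (256 vs 169).
H: worse on daily riders (15 vs 87).
I: worse on daily riders (63 vs 87).
J: worse on daily riders (86 vs 87).
No option dominates D.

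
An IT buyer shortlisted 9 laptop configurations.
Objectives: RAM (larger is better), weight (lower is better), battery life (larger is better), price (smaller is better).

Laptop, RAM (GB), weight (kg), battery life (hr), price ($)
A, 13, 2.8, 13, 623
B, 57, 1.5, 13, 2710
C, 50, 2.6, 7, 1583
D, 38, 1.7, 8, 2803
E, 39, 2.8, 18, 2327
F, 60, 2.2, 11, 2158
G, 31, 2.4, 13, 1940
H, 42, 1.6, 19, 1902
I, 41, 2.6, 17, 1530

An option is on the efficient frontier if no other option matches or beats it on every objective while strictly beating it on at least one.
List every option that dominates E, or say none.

H: RAM 42≥39, weight 1.6≤2.8, battery life 19≥18, price 1902≤2327 — dominates E.
Others (A, B, C, D, F, G, I) are each worse than E on at least one objective.

H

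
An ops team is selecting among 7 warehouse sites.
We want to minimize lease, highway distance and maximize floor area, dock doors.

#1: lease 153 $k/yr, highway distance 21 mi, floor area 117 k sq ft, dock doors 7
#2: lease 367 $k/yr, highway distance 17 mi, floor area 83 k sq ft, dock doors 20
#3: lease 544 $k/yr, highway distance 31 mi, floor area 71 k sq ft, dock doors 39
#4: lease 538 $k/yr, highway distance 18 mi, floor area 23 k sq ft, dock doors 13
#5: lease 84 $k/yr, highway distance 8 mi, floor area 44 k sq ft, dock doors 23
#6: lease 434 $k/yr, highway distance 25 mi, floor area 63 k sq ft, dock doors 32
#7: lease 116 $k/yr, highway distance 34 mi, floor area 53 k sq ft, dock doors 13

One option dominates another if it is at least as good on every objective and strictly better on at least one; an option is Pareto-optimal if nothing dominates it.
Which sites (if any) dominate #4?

#2, #5

#2: lease 367≤538, highway distance 17≤18, floor area 83≥23, dock doors 20≥13 — dominates #4.
#5: lease 84≤538, highway distance 8≤18, floor area 44≥23, dock doors 23≥13 — dominates #4.
Others (#1, #3, #6, #7) are each worse than #4 on at least one objective.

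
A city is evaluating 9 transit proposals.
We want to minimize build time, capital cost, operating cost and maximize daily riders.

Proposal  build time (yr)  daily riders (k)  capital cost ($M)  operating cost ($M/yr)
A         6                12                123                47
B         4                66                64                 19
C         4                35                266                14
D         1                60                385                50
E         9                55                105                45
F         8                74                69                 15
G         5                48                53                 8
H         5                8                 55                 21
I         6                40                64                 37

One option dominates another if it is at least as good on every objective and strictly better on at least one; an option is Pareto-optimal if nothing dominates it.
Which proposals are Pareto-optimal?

B, C, D, F, G

A: dominated by B (build time 4≤6, daily riders 66≥12, capital cost 64≤123, operating cost 19≤47).
B: not dominated.
C: not dominated.
D: not dominated (best build time).
E: dominated by B (build time 4≤9, daily riders 66≥55, capital cost 64≤105, operating cost 19≤45).
F: not dominated (best daily riders).
G: not dominated (best capital cost).
H: dominated by G (build time 5≤5, daily riders 48≥8, capital cost 53≤55, operating cost 8≤21).
I: dominated by B (build time 4≤6, daily riders 66≥40, capital cost 64≤64, operating cost 19≤37).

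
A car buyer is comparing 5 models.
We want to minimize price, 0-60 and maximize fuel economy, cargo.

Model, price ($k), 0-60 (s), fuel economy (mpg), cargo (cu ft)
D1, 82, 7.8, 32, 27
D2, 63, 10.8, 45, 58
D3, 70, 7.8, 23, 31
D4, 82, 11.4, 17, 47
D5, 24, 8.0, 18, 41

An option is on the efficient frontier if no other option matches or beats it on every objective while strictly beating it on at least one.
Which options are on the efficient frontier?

D1: not dominated.
D2: not dominated (best fuel economy).
D3: not dominated.
D4: dominated by D2 (price 63≤82, 0-60 10.8≤11.4, fuel economy 45≥17, cargo 58≥47).
D5: not dominated (best price).

D1, D2, D3, D5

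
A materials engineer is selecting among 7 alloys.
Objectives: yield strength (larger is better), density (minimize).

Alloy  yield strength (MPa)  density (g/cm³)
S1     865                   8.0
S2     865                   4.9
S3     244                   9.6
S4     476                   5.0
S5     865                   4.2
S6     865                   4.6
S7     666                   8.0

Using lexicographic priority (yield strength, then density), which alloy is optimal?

First maximize yield strength: best is 865, kept {S1, S2, S5, S6}.
Then minimize density: best is 4.2, kept {S5}.

S5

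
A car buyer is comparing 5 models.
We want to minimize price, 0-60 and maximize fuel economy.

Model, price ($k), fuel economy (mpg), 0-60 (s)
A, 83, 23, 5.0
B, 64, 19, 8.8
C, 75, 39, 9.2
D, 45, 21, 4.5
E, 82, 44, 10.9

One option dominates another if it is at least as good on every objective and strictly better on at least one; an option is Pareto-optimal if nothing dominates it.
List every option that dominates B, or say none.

D

D: price 45≤64, fuel economy 21≥19, 0-60 4.5≤8.8 — dominates B.
Others (A, C, E) are each worse than B on at least one objective.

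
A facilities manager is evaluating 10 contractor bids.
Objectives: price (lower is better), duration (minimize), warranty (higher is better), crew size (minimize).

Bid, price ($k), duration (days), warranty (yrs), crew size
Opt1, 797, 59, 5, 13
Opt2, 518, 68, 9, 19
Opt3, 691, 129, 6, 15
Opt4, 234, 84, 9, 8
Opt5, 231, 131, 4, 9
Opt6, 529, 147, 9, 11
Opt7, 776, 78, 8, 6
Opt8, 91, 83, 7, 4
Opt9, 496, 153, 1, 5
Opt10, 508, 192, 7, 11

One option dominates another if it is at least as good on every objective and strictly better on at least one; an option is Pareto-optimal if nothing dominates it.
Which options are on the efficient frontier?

Opt1, Opt2, Opt4, Opt7, Opt8

Opt1: not dominated (best duration).
Opt2: not dominated.
Opt3: dominated by Opt4 (price 234≤691, duration 84≤129, warranty 9≥6, crew size 8≤15).
Opt4: not dominated.
Opt5: dominated by Opt8 (price 91≤231, duration 83≤131, warranty 7≥4, crew size 4≤9).
Opt6: dominated by Opt4 (price 234≤529, duration 84≤147, warranty 9≥9, crew size 8≤11).
Opt7: not dominated.
Opt8: not dominated (best price).
Opt9: dominated by Opt8 (price 91≤496, duration 83≤153, warranty 7≥1, crew size 4≤5).
Opt10: dominated by Opt4 (price 234≤508, duration 84≤192, warranty 9≥7, crew size 8≤11).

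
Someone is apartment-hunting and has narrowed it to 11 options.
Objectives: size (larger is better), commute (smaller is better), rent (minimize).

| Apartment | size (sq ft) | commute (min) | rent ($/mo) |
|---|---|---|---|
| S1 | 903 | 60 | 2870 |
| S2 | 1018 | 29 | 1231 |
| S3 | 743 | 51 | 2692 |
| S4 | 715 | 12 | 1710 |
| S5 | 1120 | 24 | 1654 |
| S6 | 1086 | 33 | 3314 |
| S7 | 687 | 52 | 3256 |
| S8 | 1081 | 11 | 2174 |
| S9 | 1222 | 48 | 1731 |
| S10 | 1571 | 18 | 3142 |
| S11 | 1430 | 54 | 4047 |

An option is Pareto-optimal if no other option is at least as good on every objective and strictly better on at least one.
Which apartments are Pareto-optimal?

S1: dominated by S2 (size 1018≥903, commute 29≤60, rent 1231≤2870).
S2: not dominated (best rent).
S3: dominated by S2 (size 1018≥743, commute 29≤51, rent 1231≤2692).
S4: not dominated.
S5: not dominated.
S6: dominated by S5 (size 1120≥1086, commute 24≤33, rent 1654≤3314).
S7: dominated by S2 (size 1018≥687, commute 29≤52, rent 1231≤3256).
S8: not dominated (best commute).
S9: not dominated.
S10: not dominated (best size).
S11: dominated by S10 (size 1571≥1430, commute 18≤54, rent 3142≤4047).

S2, S4, S5, S8, S9, S10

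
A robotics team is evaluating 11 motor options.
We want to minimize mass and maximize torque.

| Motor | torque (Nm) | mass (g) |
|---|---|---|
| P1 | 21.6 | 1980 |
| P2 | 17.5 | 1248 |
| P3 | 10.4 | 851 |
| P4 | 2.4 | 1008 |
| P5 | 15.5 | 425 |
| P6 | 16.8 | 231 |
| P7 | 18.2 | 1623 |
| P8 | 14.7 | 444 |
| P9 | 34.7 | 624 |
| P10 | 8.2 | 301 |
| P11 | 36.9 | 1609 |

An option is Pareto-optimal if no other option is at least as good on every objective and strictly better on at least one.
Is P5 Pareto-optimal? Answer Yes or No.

P6 vs P5: torque 16.8≥15.5, mass 231≤425 — P6 is at least as good on every objective and strictly better on at least one, so P6 dominates P5.

No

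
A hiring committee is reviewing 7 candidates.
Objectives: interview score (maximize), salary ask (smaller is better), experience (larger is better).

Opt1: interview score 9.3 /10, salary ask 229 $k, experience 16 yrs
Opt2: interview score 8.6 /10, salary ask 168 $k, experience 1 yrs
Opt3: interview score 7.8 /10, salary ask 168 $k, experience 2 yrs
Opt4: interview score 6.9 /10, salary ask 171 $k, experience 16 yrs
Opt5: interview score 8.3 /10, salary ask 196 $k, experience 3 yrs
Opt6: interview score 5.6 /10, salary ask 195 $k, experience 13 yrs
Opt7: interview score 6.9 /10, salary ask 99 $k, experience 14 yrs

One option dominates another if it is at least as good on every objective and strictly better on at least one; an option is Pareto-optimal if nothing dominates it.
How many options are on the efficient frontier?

6

Opt1: not dominated (best interview score).
Opt2: not dominated.
Opt3: not dominated.
Opt4: not dominated.
Opt5: not dominated.
Opt6: dominated by Opt4 (interview score 6.9≥5.6, salary ask 171≤195, experience 16≥13).
Opt7: not dominated (best salary ask).
Pareto-optimal: Opt1, Opt2, Opt3, Opt4, Opt5, Opt7 → 6.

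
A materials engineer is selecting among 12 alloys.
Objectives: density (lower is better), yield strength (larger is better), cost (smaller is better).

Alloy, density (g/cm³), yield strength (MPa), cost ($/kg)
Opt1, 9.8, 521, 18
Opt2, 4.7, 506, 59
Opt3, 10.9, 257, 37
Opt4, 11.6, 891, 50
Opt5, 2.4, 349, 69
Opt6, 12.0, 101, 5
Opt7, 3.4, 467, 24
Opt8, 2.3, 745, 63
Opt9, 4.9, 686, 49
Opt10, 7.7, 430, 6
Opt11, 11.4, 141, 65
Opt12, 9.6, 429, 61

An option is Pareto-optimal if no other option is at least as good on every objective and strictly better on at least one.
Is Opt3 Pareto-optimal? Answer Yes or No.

Opt1 vs Opt3: density 9.8≤10.9, yield strength 521≥257, cost 18≤37 — Opt1 is at least as good on every objective and strictly better on at least one, so Opt1 dominates Opt3.

No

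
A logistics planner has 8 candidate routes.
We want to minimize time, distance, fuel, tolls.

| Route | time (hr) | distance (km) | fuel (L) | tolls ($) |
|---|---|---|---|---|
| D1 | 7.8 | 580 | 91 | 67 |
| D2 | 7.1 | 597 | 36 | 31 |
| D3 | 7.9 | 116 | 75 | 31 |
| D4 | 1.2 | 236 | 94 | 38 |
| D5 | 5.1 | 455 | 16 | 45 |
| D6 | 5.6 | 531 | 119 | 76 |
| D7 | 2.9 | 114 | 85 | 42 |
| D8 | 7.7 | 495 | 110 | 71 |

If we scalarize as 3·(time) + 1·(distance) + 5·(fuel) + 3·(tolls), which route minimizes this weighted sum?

D1: 3·7.8 + 1·580 + 5·91 + 3·67 = 1259.4
D2: 3·7.1 + 1·597 + 5·36 + 3·31 = 891.3
D3: 3·7.9 + 1·116 + 5·75 + 3·31 = 607.7
D4: 3·1.2 + 1·236 + 5·94 + 3·38 = 823.6
D5: 3·5.1 + 1·455 + 5·16 + 3·45 = 685.3
D6: 3·5.6 + 1·531 + 5·119 + 3·76 = 1370.8
D7: 3·2.9 + 1·114 + 5·85 + 3·42 = 673.7
D8: 3·7.7 + 1·495 + 5·110 + 3·71 = 1281.1
Lowest: D3 at 607.7.

D3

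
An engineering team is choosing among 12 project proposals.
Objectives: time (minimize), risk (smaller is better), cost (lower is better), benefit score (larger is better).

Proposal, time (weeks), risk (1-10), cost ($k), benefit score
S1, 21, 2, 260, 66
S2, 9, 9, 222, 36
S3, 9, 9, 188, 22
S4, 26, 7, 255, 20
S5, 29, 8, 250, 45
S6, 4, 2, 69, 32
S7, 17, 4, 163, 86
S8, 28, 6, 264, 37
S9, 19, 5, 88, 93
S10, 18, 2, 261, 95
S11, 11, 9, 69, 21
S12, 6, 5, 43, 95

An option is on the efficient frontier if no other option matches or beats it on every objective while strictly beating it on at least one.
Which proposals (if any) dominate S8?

S1: time 21≤28, risk 2≤6, cost 260≤264, benefit score 66≥37 — dominates S8.
S7: time 17≤28, risk 4≤6, cost 163≤264, benefit score 86≥37 — dominates S8.
S9: time 19≤28, risk 5≤6, cost 88≤264, benefit score 93≥37 — dominates S8.
S10: time 18≤28, risk 2≤6, cost 261≤264, benefit score 95≥37 — dominates S8.
S12: time 6≤28, risk 5≤6, cost 43≤264, benefit score 95≥37 — dominates S8.
Others (S2, S3, S4, S5, S6, S11) are each worse than S8 on at least one objective.

S1, S7, S9, S10, S12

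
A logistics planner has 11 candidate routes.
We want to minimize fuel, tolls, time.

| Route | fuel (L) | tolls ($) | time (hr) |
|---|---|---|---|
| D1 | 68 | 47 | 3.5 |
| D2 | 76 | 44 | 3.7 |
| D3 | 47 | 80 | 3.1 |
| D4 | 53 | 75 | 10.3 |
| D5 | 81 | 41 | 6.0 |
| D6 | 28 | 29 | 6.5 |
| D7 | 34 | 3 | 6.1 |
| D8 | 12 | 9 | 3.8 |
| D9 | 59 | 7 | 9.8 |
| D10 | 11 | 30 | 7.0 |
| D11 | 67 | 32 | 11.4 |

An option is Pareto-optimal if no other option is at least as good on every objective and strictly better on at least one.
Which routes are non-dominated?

D1: not dominated.
D2: not dominated.
D3: not dominated (best time).
D4: dominated by D6 (fuel 28≤53, tolls 29≤75, time 6.5≤10.3).
D5: dominated by D8 (fuel 12≤81, tolls 9≤41, time 3.8≤6.0).
D6: dominated by D8 (fuel 12≤28, tolls 9≤29, time 3.8≤6.5).
D7: not dominated (best tolls).
D8: not dominated.
D9: dominated by D7 (fuel 34≤59, tolls 3≤7, time 6.1≤9.8).
D10: not dominated (best fuel).
D11: dominated by D6 (fuel 28≤67, tolls 29≤32, time 6.5≤11.4).

D1, D2, D3, D7, D8, D10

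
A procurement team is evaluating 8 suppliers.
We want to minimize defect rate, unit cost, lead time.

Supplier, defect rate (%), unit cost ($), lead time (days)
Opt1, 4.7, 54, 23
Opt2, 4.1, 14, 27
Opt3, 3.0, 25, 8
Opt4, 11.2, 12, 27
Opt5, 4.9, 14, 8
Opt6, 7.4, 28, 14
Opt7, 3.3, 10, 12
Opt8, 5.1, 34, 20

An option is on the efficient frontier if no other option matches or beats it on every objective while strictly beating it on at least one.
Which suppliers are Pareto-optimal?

Opt1: dominated by Opt3 (defect rate 3.0≤4.7, unit cost 25≤54, lead time 8≤23).
Opt2: dominated by Opt7 (defect rate 3.3≤4.1, unit cost 10≤14, lead time 12≤27).
Opt3: not dominated (best defect rate).
Opt4: dominated by Opt7 (defect rate 3.3≤11.2, unit cost 10≤12, lead time 12≤27).
Opt5: not dominated.
Opt6: dominated by Opt3 (defect rate 3.0≤7.4, unit cost 25≤28, lead time 8≤14).
Opt7: not dominated (best unit cost).
Opt8: dominated by Opt3 (defect rate 3.0≤5.1, unit cost 25≤34, lead time 8≤20).

Opt3, Opt5, Opt7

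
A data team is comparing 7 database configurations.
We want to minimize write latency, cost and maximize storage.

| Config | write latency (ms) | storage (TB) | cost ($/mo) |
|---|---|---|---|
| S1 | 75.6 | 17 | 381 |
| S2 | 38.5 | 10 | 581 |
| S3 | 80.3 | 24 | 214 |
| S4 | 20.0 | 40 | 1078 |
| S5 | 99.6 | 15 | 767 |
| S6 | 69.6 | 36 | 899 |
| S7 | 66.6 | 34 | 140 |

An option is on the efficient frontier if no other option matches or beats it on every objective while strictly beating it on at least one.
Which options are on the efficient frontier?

S1: dominated by S7 (write latency 66.6≤75.6, storage 34≥17, cost 140≤381).
S2: not dominated.
S3: dominated by S7 (write latency 66.6≤80.3, storage 34≥24, cost 140≤214).
S4: not dominated (best write latency).
S5: dominated by S1 (write latency 75.6≤99.6, storage 17≥15, cost 381≤767).
S6: not dominated.
S7: not dominated (best cost).

S2, S4, S6, S7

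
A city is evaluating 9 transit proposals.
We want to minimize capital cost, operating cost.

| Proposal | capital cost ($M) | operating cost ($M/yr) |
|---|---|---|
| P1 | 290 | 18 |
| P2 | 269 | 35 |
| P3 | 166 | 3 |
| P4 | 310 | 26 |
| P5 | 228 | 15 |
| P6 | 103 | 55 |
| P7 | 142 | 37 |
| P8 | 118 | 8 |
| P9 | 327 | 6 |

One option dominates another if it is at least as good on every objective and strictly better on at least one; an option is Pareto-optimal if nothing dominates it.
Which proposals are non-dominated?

P1: dominated by P3 (capital cost 166≤290, operating cost 3≤18).
P2: dominated by P3 (capital cost 166≤269, operating cost 3≤35).
P3: not dominated (best operating cost).
P4: dominated by P1 (capital cost 290≤310, operating cost 18≤26).
P5: dominated by P3 (capital cost 166≤228, operating cost 3≤15).
P6: not dominated (best capital cost).
P7: dominated by P8 (capital cost 118≤142, operating cost 8≤37).
P8: not dominated.
P9: dominated by P3 (capital cost 166≤327, operating cost 3≤6).

P3, P6, P8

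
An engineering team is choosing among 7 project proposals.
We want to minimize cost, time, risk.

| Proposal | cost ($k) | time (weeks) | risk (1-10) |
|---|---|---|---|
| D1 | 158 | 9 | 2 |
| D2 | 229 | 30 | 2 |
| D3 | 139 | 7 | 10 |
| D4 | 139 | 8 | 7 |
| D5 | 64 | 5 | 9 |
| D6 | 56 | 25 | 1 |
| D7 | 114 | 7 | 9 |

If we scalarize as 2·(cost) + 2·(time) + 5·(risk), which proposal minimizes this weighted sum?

D6

D1: 2·158 + 2·9 + 5·2 = 344
D2: 2·229 + 2·30 + 5·2 = 528
D3: 2·139 + 2·7 + 5·10 = 342
D4: 2·139 + 2·8 + 5·7 = 329
D5: 2·64 + 2·5 + 5·9 = 183
D6: 2·56 + 2·25 + 5·1 = 167
D7: 2·114 + 2·7 + 5·9 = 287
Lowest: D6 at 167.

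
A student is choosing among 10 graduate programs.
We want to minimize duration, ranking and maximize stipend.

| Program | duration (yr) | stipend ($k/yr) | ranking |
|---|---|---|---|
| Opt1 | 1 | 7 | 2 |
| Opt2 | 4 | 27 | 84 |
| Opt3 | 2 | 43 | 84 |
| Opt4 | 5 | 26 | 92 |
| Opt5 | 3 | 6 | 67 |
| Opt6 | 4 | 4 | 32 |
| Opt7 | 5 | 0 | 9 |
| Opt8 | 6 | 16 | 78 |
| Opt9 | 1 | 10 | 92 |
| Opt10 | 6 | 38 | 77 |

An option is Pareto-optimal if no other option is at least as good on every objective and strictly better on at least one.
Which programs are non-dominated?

Opt1, Opt3, Opt9, Opt10

Opt1: not dominated (best ranking).
Opt2: dominated by Opt3 (duration 2≤4, stipend 43≥27, ranking 84≤84).
Opt3: not dominated (best stipend).
Opt4: dominated by Opt2 (duration 4≤5, stipend 27≥26, ranking 84≤92).
Opt5: dominated by Opt1 (duration 1≤3, stipend 7≥6, ranking 2≤67).
Opt6: dominated by Opt1 (duration 1≤4, stipend 7≥4, ranking 2≤32).
Opt7: dominated by Opt1 (duration 1≤5, stipend 7≥0, ranking 2≤9).
Opt8: dominated by Opt10 (duration 6≤6, stipend 38≥16, ranking 77≤78).
Opt9: not dominated.
Opt10: not dominated.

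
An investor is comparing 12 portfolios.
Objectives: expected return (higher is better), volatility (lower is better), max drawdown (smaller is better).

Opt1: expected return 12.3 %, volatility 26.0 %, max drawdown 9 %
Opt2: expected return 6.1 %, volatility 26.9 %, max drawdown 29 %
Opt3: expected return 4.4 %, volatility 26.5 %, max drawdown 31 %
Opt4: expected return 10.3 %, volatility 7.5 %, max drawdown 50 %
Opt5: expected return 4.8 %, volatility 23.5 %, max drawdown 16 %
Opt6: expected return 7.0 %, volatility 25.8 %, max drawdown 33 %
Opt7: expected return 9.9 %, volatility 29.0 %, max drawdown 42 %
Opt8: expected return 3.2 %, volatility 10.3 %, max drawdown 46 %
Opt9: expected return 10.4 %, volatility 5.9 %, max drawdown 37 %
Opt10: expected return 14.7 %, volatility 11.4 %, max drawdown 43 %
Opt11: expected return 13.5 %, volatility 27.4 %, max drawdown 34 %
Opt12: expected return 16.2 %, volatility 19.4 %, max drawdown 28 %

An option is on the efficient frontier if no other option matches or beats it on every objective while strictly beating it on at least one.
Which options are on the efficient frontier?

Opt1, Opt5, Opt9, Opt10, Opt12

Opt1: not dominated (best max drawdown).
Opt2: dominated by Opt1 (expected return 12.3≥6.1, volatility 26.0≤26.9, max drawdown 9≤29).
Opt3: dominated by Opt1 (expected return 12.3≥4.4, volatility 26.0≤26.5, max drawdown 9≤31).
Opt4: dominated by Opt9 (expected return 10.4≥10.3, volatility 5.9≤7.5, max drawdown 37≤50).
Opt5: not dominated.
Opt6: dominated by Opt12 (expected return 16.2≥7.0, volatility 19.4≤25.8, max drawdown 28≤33).
Opt7: dominated by Opt1 (expected return 12.3≥9.9, volatility 26.0≤29.0, max drawdown 9≤42).
Opt8: dominated by Opt9 (expected return 10.4≥3.2, volatility 5.9≤10.3, max drawdown 37≤46).
Opt9: not dominated (best volatility).
Opt10: not dominated.
Opt11: dominated by Opt12 (expected return 16.2≥13.5, volatility 19.4≤27.4, max drawdown 28≤34).
Opt12: not dominated (best expected return).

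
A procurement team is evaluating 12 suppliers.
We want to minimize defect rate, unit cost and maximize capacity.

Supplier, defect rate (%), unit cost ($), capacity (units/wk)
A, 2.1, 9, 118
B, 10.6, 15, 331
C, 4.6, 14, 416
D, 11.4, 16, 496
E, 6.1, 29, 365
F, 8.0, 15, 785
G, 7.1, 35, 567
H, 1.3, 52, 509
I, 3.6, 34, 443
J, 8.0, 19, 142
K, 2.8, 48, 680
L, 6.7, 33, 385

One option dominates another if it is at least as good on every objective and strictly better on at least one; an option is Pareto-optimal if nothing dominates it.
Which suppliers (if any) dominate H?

A: worse on defect rate (2.1 vs 1.3).
B: worse on defect rate (10.6 vs 1.3).
C: worse on defect rate (4.6 vs 1.3).
D: worse on defect rate (11.4 vs 1.3).
E: worse on defect rate (6.1 vs 1.3).
F: worse on defect rate (8.0 vs 1.3).
G: worse on defect rate (7.1 vs 1.3).
I: worse on defect rate (3.6 vs 1.3).
J: worse on defect rate (8.0 vs 1.3).
K: worse on defect rate (2.8 vs 1.3).
L: worse on defect rate (6.7 vs 1.3).
No option dominates H.

none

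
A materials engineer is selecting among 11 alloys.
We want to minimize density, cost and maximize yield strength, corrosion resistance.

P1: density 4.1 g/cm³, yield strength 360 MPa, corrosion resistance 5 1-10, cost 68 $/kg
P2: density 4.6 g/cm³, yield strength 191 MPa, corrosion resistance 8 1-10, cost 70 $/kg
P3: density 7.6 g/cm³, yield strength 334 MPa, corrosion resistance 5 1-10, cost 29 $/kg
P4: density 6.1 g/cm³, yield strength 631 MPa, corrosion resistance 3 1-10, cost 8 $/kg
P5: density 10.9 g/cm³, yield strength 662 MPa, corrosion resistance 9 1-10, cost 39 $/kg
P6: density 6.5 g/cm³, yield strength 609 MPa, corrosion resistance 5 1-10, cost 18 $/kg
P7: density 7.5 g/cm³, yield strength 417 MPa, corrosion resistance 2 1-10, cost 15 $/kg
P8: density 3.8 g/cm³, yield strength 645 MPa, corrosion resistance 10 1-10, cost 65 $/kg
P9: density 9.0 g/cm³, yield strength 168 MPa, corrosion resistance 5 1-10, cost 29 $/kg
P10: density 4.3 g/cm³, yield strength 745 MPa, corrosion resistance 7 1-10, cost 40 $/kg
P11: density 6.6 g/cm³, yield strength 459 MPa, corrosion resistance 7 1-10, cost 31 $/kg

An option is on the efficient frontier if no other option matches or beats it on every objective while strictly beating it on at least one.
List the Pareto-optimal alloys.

P4, P5, P6, P8, P10, P11

P1: dominated by P8 (density 3.8≤4.1, yield strength 645≥360, corrosion resistance 10≥5, cost 65≤68).
P2: dominated by P8 (density 3.8≤4.6, yield strength 645≥191, corrosion resistance 10≥8, cost 65≤70).
P3: dominated by P6 (density 6.5≤7.6, yield strength 609≥334, corrosion resistance 5≥5, cost 18≤29).
P4: not dominated (best cost).
P5: not dominated.
P6: not dominated.
P7: dominated by P4 (density 6.1≤7.5, yield strength 631≥417, corrosion resistance 3≥2, cost 8≤15).
P8: not dominated (best density).
P9: dominated by P3 (density 7.6≤9.0, yield strength 334≥168, corrosion resistance 5≥5, cost 29≤29).
P10: not dominated (best yield strength).
P11: not dominated.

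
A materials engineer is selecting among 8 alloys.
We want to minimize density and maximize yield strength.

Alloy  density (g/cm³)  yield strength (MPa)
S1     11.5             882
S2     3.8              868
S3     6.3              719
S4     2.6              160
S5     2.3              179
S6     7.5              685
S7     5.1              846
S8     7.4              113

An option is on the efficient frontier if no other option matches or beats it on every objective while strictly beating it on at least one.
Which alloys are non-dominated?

S1: not dominated (best yield strength).
S2: not dominated.
S3: dominated by S2 (density 3.8≤6.3, yield strength 868≥719).
S4: dominated by S5 (density 2.3≤2.6, yield strength 179≥160).
S5: not dominated (best density).
S6: dominated by S2 (density 3.8≤7.5, yield strength 868≥685).
S7: dominated by S2 (density 3.8≤5.1, yield strength 868≥846).
S8: dominated by S2 (density 3.8≤7.4, yield strength 868≥113).

S1, S2, S5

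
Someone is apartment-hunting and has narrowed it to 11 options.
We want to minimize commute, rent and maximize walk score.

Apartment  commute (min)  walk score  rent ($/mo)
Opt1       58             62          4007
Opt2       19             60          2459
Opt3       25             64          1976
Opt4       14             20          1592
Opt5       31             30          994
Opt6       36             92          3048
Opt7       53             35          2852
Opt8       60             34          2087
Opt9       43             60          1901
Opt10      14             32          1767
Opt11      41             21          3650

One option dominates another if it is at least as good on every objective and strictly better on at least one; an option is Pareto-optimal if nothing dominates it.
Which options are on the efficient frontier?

Opt1: dominated by Opt3 (commute 25≤58, walk score 64≥62, rent 1976≤4007).
Opt2: not dominated.
Opt3: not dominated.
Opt4: not dominated.
Opt5: not dominated (best rent).
Opt6: not dominated (best walk score).
Opt7: dominated by Opt2 (commute 19≤53, walk score 60≥35, rent 2459≤2852).
Opt8: dominated by Opt3 (commute 25≤60, walk score 64≥34, rent 1976≤2087).
Opt9: not dominated.
Opt10: not dominated.
Opt11: dominated by Opt2 (commute 19≤41, walk score 60≥21, rent 2459≤3650).

Opt2, Opt3, Opt4, Opt5, Opt6, Opt9, Opt10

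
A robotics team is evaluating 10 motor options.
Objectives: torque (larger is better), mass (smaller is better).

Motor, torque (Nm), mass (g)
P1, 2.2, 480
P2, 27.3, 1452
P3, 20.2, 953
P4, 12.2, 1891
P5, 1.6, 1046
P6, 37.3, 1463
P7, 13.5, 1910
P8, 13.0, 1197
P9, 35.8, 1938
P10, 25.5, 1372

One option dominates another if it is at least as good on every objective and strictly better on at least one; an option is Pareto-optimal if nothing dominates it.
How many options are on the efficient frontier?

P1: not dominated (best mass).
P2: not dominated.
P3: not dominated.
P4: dominated by P2 (torque 27.3≥12.2, mass 1452≤1891).
P5: dominated by P1 (torque 2.2≥1.6, mass 480≤1046).
P6: not dominated (best torque).
P7: dominated by P2 (torque 27.3≥13.5, mass 1452≤1910).
P8: dominated by P3 (torque 20.2≥13.0, mass 953≤1197).
P9: dominated by P6 (torque 37.3≥35.8, mass 1463≤1938).
P10: not dominated.
Pareto-optimal: P1, P2, P3, P6, P10 → 5.

5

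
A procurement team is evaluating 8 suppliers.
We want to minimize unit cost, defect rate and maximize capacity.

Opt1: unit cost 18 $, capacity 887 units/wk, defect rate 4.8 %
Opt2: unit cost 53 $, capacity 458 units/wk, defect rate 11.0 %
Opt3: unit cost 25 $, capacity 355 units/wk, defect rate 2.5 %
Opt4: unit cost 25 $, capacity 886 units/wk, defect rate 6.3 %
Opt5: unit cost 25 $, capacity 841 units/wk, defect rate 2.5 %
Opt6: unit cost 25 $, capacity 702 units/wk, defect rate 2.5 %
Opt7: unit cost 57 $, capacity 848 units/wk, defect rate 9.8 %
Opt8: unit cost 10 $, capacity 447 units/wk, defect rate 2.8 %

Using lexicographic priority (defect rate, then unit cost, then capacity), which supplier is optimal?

Opt5

First minimize defect rate: best is 2.5, kept {Opt3, Opt5, Opt6}.
Then minimize unit cost: best is 25, kept {Opt3, Opt5, Opt6}.
Then maximize capacity: best is 841, kept {Opt5}.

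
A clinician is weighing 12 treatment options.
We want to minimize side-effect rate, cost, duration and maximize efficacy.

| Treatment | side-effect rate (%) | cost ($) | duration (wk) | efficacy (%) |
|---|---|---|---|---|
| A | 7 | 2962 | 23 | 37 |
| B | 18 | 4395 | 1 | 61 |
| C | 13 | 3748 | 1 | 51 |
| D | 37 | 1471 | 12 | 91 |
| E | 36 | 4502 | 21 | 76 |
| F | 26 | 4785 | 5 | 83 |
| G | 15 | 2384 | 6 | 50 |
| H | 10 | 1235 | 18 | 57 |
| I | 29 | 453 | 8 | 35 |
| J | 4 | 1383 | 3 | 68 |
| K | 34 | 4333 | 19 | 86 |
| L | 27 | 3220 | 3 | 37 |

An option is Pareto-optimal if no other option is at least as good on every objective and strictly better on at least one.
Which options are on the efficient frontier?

B, C, D, F, H, I, J, K

A: dominated by J (side-effect rate 4≤7, cost 1383≤2962, duration 3≤23, efficacy 68≥37).
B: not dominated.
C: not dominated.
D: not dominated (best efficacy).
E: dominated by K (side-effect rate 34≤36, cost 4333≤4502, duration 19≤21, efficacy 86≥76).
F: not dominated.
G: dominated by J (side-effect rate 4≤15, cost 1383≤2384, duration 3≤6, efficacy 68≥50).
H: not dominated.
I: not dominated (best cost).
J: not dominated (best side-effect rate).
K: not dominated.
L: dominated by J (side-effect rate 4≤27, cost 1383≤3220, duration 3≤3, efficacy 68≥37).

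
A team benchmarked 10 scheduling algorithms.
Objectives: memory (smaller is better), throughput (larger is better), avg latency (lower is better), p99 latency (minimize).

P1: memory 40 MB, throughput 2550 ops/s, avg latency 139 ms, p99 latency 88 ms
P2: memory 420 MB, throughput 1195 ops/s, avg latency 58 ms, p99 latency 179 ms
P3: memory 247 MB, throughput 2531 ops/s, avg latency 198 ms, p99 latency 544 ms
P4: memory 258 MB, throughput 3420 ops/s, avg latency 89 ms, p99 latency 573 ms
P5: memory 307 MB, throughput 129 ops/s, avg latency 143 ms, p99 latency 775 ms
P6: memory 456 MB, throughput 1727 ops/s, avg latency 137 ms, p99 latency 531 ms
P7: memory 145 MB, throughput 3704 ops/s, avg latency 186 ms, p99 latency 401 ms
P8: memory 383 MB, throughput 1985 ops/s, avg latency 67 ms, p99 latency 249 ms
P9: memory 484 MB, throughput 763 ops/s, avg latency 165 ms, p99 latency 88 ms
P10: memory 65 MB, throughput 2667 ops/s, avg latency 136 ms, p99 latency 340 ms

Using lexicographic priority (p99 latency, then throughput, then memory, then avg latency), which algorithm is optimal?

P1

First minimize p99 latency: best is 88, kept {P1, P9}.
Then maximize throughput: best is 2550, kept {P1}.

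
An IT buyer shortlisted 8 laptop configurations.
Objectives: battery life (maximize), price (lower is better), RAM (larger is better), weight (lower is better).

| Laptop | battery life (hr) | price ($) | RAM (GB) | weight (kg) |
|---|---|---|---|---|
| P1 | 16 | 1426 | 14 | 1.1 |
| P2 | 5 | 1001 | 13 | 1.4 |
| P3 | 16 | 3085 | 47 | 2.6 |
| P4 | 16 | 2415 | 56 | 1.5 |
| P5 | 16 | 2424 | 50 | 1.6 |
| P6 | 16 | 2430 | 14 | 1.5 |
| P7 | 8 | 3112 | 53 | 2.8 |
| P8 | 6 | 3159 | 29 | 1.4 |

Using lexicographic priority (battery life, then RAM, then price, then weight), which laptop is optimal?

P4

First maximize battery life: best is 16, kept {P1, P3, P4, P5, P6}.
Then maximize RAM: best is 56, kept {P4}.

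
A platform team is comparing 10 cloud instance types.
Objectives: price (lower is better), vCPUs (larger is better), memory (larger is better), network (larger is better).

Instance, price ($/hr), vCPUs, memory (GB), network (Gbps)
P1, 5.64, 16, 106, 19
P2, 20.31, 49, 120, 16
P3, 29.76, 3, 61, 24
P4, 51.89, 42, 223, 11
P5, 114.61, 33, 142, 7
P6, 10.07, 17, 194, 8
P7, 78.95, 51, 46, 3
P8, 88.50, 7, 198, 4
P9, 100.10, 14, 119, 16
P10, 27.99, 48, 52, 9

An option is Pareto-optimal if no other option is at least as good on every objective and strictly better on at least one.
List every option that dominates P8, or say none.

P4: price 51.89≤88.50, vCPUs 42≥7, memory 223≥198, network 11≥4 — dominates P8.
Others (P1, P2, P3, P5, P6, P7, P9, P10) are each worse than P8 on at least one objective.

P4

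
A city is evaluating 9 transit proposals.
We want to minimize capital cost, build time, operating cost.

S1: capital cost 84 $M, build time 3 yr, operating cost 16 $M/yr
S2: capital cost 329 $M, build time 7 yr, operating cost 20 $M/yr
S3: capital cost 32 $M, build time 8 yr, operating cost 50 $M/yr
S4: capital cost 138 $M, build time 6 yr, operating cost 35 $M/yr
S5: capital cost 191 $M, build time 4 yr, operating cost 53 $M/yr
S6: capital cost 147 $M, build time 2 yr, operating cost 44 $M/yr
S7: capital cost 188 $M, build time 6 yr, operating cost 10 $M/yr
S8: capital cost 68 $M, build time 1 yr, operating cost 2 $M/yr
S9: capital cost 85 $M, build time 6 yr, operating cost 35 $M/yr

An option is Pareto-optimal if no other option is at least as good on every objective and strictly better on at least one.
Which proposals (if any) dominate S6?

S8: capital cost 68≤147, build time 1≤2, operating cost 2≤44 — dominates S6.
Others (S1, S2, S3, S4, S5, S7, S9) are each worse than S6 on at least one objective.

S8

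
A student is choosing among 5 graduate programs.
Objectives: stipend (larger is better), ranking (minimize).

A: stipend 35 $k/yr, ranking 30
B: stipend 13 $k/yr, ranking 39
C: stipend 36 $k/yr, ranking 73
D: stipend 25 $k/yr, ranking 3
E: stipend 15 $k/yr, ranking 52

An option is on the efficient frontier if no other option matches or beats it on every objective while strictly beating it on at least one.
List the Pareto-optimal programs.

A, C, D

A: not dominated.
B: dominated by A (stipend 35≥13, ranking 30≤39).
C: not dominated (best stipend).
D: not dominated (best ranking).
E: dominated by A (stipend 35≥15, ranking 30≤52).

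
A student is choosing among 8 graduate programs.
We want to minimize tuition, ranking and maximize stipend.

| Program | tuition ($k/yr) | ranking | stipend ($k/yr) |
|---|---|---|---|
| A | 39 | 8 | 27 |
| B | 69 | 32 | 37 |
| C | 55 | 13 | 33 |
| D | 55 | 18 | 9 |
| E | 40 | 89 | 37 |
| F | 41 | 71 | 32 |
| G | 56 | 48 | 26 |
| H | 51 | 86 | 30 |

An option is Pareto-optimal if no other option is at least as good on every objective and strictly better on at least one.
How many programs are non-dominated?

A: not dominated (best tuition).
B: not dominated.
C: not dominated.
D: dominated by A (tuition 39≤55, ranking 8≤18, stipend 27≥9).
E: not dominated.
F: not dominated.
G: dominated by A (tuition 39≤56, ranking 8≤48, stipend 27≥26).
H: dominated by F (tuition 41≤51, ranking 71≤86, stipend 32≥30).
Pareto-optimal: A, B, C, E, F → 5.

5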